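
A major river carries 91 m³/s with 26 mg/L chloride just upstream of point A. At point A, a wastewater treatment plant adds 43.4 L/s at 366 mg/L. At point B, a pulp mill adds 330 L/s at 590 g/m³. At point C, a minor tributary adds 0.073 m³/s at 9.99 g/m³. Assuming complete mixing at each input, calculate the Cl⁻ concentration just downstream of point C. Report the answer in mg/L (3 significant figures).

43.4 L/s = 0.0434 m³/s.
After input A: C = (91·26 + 0.0434·366) / 91.04 = 26.16 mg/L.
330 L/s = 0.33 m³/s.
After input B: C = (91.04·26.16 + 0.33·590) / 91.37 = 28.2 mg/L.
After input C: C = (91.37·28.2 + 0.073·9.99) / 91.45 = 28.18 mg/L.

28.2 mg/L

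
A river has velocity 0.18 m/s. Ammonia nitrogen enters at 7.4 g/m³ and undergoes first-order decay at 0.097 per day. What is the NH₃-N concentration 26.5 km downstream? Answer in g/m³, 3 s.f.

Travel time t = 26.5 km / 0.18 m/s = 2.65e+04/0.18 = 1.472e+05 s = 1.704 d.
First-order decay: C = 7.4·exp(−0.097·1.704) = 7.4·0.8477 = 6.273 g/m³.

6.27 g/m³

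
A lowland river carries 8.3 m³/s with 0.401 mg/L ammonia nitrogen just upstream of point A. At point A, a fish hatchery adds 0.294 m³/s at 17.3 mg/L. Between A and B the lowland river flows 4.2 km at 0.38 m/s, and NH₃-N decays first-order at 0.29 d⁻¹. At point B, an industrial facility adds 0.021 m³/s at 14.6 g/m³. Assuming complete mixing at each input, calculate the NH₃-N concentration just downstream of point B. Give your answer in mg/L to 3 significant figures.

After input A: C = (8.3·0.401 + 0.294·17.3) / 8.594 = 0.9791 mg/L.
Over the 4.2 km reach to input B (t = 1.105e+04 s = 0.1279 d), decay gives C = 0.9791·exp(−0.29·0.1279) = 0.9435 mg/L.
After input B: C = (8.594·0.9435 + 0.021·14.6) / 8.615 = 0.9767 mg/L.

0.977 mg/L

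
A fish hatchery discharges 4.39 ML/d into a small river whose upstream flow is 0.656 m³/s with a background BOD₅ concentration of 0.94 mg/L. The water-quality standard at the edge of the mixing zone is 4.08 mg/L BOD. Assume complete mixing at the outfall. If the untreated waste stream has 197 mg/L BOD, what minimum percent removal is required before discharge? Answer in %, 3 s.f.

77.4 %

4.39 ML/d = 0.05081 m³/s.
Mass balance: 4.08·0.7068 = 0.05081·Cₑ + 0.656·0.94.
Cₑ = (2.884 − 0.6166) / 0.05081 = 44.62 mg/L.
Required removal = 1 − 44.62/197 = 77.35 %.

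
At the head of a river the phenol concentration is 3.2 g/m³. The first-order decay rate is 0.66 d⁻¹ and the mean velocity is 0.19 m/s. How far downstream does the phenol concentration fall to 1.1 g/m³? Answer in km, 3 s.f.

26.6 km

From C = C₀·e^(−kt), t = ln(C₀/C)/k = ln(3.2/1.1)/0.66 = 1.068/0.66 = 1.618 d.
Distance = v·t = 0.19 m/s × 1.398e+05 s = 2.656e+04 m = 26.56 km.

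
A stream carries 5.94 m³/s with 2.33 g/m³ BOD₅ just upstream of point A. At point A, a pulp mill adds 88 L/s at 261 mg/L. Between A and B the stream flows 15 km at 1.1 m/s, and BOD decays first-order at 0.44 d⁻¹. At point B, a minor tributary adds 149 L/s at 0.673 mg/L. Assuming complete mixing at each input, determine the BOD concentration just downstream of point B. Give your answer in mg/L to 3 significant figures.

88 L/s = 0.088 m³/s.
After input A: C = (5.94·2.33 + 0.088·261) / 6.028 = 6.106 mg/L.
Over the 15 km reach to input B (t = 1.364e+04 s = 0.1578 d), decay gives C = 6.106·exp(−0.44·0.1578) = 5.697 mg/L.
149 L/s = 0.149 m³/s.
After input B: C = (6.028·5.697 + 0.149·0.673) / 6.177 = 5.575 mg/L.

5.58 mg/L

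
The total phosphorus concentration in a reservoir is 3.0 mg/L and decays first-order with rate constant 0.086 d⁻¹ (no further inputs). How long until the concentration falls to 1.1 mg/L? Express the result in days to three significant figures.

11.7 d

t = ln(C₀/C)/k = ln(3.0/1.1)/0.086 = 1.003/0.086 = 11.67 d.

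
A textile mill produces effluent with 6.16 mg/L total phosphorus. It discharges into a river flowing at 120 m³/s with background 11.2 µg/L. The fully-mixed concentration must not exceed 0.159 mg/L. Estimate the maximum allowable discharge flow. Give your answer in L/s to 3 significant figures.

11.2 µg/L = 0.0112 mg/L.
Mass balance at complete mixing: C_std·(Q_w + Q_r) = Q_w·C_e + Q_r·C_b.
Rearranging, Q_w = Q_r·(C_std − C_b)/(C_e − C_std) = 120·(0.159 − 0.0112) / (6.16 − 0.159) = 2.956 m³/s.
= 2956 L/s.

2960 L/s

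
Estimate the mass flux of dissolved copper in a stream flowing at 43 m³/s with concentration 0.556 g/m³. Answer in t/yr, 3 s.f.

754 t/yr

Mass flux = Q·C = 43 m³/s × 0.556 g/m³ = 23.91 g/s.
= 23.91 g/s × 31.56 = 754.5 t/yr.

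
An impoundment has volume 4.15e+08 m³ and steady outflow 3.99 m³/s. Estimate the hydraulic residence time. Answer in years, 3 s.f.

Q = 3.99 m³/s × 3.156e+07 s/yr = 1.259e+08 m³/yr.
Hydraulic residence time τ = V/Q = 4.15e+08/1.259e+08 = 3.296 yr.

3.30 yr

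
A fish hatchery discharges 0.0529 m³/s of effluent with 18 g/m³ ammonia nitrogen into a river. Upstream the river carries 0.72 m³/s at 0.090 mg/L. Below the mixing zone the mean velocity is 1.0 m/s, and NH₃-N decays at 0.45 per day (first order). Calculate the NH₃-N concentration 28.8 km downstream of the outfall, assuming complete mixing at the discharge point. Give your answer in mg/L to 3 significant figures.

After complete mixing, C₀ = (0.0529·18 + 0.72·0.09) / 0.7729 = 1.316 mg/L.
Travel time t = 2.88e+04 m / 1.0 m/s = 2.88e+04 s = 0.3333 d.
C = 1.316·exp(−0.45·0.3333) = 1.316·0.8607 = 1.133 mg/L.

1.13 mg/L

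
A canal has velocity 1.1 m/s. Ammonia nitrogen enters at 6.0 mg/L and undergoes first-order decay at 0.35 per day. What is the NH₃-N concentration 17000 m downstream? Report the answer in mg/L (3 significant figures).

Travel time t = 17000 m / 1.1 m/s = 1.7e+04/1.1 = 1.545e+04 s = 0.1789 d.
First-order decay: C = 6.0·exp(−0.35·0.1789) = 6.0·0.9393 = 5.636 mg/L.

5.64 mg/L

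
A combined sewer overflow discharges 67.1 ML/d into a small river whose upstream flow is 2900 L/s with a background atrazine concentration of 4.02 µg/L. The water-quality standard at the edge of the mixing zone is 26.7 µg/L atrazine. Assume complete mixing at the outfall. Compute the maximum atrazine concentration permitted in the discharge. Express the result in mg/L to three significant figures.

67.1 ML/d = 0.7766 m³/s.
2900 L/s = 2.9 m³/s.
4.02 µg/L = 0.00402 mg/L.
26.7 µg/L = 0.0267 mg/L.
Mass balance: 0.0267·3.677 = 0.7766·Cₑ + 2.9·0.00402.
Cₑ = (0.09817 − 0.01166) / 0.7766 = 0.1114 mg/L.

0.111 mg/L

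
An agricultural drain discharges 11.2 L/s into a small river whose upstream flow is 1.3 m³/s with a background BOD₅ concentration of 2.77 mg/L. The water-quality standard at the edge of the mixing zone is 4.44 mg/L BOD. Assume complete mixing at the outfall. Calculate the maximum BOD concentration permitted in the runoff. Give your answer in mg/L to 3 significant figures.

198 mg/L

11.2 L/s = 0.0112 m³/s.
Mass balance: 4.44·1.311 = 0.0112·Cₑ + 1.3·2.77.
Cₑ = (5.822 − 3.601) / 0.0112 = 198.3 mg/L.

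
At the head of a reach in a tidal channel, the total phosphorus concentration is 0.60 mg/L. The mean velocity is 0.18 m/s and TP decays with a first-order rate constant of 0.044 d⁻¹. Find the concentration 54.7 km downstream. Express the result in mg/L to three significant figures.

0.514 mg/L

Travel time t = 54.7 km / 0.18 m/s = 5.47e+04/0.18 = 3.039e+05 s = 3.517 d.
First-order decay: C = 0.60·exp(−0.044·3.517) = 0.60·0.8566 = 0.514 mg/L.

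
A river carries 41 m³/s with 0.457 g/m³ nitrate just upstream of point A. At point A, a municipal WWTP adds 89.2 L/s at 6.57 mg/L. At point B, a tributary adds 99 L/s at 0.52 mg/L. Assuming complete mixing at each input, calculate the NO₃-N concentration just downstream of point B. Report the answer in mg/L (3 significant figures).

89.2 L/s = 0.0892 m³/s.
After input A: C = (41·0.457 + 0.0892·6.57) / 41.09 = 0.4703 mg/L.
99 L/s = 0.099 m³/s.
After input B: C = (41.09·0.4703 + 0.099·0.52) / 41.19 = 0.4704 mg/L.

0.470 mg/L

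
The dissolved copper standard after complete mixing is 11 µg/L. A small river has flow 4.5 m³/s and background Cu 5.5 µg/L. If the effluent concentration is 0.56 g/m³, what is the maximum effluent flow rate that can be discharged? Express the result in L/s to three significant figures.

5.5 µg/L = 0.0055 mg/L.
11 µg/L = 0.011 mg/L.
Mass balance at complete mixing: C_std·(Q_w + Q_r) = Q_w·C_e + Q_r·C_b.
Rearranging, Q_w = Q_r·(C_std − C_b)/(C_e − C_std) = 4.5·(0.011 − 0.0055) / (0.56 − 0.011) = 0.04508 m³/s.
= 45.08 L/s.

45.1 L/s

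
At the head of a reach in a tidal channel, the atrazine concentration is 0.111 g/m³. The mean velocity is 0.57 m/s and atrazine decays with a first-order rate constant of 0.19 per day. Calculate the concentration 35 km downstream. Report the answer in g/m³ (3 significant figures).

0.0970 g/m³

Travel time t = 35 km / 0.57 m/s = 3.5e+04/0.57 = 6.14e+04 s = 0.7107 d.
First-order decay: C = 0.111·exp(−0.19·0.7107) = 0.111·0.8737 = 0.09698 g/m³.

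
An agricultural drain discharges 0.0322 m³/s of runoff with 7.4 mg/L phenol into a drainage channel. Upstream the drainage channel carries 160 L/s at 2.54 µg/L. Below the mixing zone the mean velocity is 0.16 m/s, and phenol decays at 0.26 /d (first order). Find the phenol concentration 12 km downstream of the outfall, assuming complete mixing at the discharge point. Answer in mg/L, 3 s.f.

160 L/s = 0.16 m³/s.
2.54 µg/L = 0.00254 mg/L.
After complete mixing, C₀ = (0.0322·7.4 + 0.16·0.00254) / 0.1922 = 1.242 mg/L.
Travel time t = 1.2e+04 m / 0.16 m/s = 7.5e+04 s = 0.8681 d.
C = 1.242·exp(−0.26·0.8681) = 1.242·0.798 = 0.991 mg/L.

0.991 mg/L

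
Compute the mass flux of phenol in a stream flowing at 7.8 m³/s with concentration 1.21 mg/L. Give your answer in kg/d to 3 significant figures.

815 kg/d

Mass flux = Q·C = 7.8 m³/s × 1.21 g/m³ = 9.438 g/s.
= 9.438 g/s × 86.4 = 815.4 kg/d.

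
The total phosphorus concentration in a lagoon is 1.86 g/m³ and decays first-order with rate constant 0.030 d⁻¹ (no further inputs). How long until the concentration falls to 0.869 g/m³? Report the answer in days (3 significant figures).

t = ln(C₀/C)/k = ln(1.86/0.869)/0.030 = 0.761/0.030 = 25.37 d.

25.4 d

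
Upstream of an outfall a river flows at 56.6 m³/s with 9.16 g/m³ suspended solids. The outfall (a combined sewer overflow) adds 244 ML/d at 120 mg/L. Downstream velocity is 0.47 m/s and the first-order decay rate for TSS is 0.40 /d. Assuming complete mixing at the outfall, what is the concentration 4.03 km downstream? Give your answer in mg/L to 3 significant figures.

13.9 mg/L

244 ML/d = 2.824 m³/s.
After complete mixing, C₀ = (2.824·120 + 56.6·9.16) / 59.42 = 14.43 mg/L.
Travel time t = 4030 m / 0.47 m/s = 8574 s = 0.09924 d.
C = 14.43·exp(−0.40·0.09924) = 14.43·0.9611 = 13.87 mg/L.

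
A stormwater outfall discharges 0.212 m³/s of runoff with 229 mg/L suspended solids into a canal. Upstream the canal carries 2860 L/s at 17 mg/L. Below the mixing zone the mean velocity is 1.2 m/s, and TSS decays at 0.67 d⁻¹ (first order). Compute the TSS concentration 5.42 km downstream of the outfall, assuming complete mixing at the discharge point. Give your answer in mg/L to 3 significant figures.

2860 L/s = 2.86 m³/s.
After complete mixing, C₀ = (0.212·229 + 2.86·17) / 3.072 = 31.63 mg/L.
Travel time t = 5420 m / 1.2 m/s = 4517 s = 0.05228 d.
C = 31.63·exp(−0.67·0.05228) = 31.63·0.9656 = 30.54 mg/L.

30.5 mg/L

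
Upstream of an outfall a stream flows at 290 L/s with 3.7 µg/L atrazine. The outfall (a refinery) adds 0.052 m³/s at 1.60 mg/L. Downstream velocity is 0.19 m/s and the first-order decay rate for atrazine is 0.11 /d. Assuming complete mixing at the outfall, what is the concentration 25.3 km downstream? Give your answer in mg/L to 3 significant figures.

0.208 mg/L

290 L/s = 0.29 m³/s.
3.7 µg/L = 0.0037 mg/L.
After complete mixing, C₀ = (0.052·1.6 + 0.29·0.0037) / 0.342 = 0.2464 mg/L.
Travel time t = 2.53e+04 m / 0.19 m/s = 1.332e+05 s = 1.541 d.
C = 0.2464·exp(−0.11·1.541) = 0.2464·0.8441 = 0.208 mg/L.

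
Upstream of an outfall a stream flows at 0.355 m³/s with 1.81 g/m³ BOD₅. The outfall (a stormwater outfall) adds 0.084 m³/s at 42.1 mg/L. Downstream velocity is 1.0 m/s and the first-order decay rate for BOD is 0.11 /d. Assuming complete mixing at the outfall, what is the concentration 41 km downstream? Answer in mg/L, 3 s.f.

After complete mixing, C₀ = (0.084·42.1 + 0.355·1.81) / 0.439 = 9.519 mg/L.
Travel time t = 4.1e+04 m / 1.0 m/s = 4.1e+04 s = 0.4745 d.
C = 9.519·exp(−0.11·0.4745) = 9.519·0.9491 = 9.035 mg/L.

9.04 mg/L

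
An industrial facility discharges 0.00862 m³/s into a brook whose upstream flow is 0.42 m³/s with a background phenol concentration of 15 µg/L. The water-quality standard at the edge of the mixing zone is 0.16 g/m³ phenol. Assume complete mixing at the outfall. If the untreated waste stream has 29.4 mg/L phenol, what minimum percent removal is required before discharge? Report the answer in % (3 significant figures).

15 µg/L = 0.015 mg/L.
Mass balance: 0.16·0.4286 = 0.00862·Cₑ + 0.42·0.015.
Cₑ = (0.06858 − 0.0063) / 0.00862 = 7.225 mg/L.
Required removal = 1 − 7.225/29.4 = 75.43 %.

75.4 %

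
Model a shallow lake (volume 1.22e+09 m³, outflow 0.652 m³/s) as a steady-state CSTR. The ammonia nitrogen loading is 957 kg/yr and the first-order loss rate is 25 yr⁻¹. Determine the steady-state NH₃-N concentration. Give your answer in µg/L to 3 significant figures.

Outflow Q = 0.652 m³/s × 3.156e+07 s/yr = 2.058e+07 m³/yr.
Steady-state CSTR mass balance: W = Q·C + k·V·C, so C = W/(Q + kV).
Q + kV = 2.058e+07 + 25·1.22e+09 = 3.052e+10 m³/yr.
C = 957/3.052e+10 = 3.136e-08 kg/m³ = 3.136e-05 mg/L = 0.03136 µg/L.

0.0314 µg/L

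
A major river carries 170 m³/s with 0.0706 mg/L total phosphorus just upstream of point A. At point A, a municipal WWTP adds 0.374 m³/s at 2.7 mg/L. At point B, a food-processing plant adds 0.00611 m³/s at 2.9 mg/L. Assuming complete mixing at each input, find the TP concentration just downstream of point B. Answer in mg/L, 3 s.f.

0.0765 mg/L

After input A: C = (170·0.0706 + 0.374·2.7) / 170.4 = 0.07637 mg/L.
After input B: C = (170.4·0.07637 + 0.00611·2.9) / 170.4 = 0.07647 mg/L.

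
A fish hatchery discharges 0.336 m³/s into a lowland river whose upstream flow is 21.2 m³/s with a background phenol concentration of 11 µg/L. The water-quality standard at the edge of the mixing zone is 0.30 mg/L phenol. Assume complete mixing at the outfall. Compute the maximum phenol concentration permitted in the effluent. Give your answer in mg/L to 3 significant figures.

18.5 mg/L

11 µg/L = 0.011 mg/L.
Mass balance: 0.3·21.54 = 0.336·Cₑ + 21.2·0.011.
Cₑ = (6.461 − 0.2332) / 0.336 = 18.53 mg/L.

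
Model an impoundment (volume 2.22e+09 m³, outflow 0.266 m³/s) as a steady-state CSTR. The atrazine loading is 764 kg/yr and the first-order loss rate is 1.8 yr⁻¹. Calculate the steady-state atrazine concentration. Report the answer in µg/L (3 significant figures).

0.191 µg/L

Outflow Q = 0.266 m³/s × 3.156e+07 s/yr = 8.394e+06 m³/yr.
Steady-state CSTR mass balance: W = Q·C + k·V·C, so C = W/(Q + kV).
Q + kV = 8.394e+06 + 1.8·2.22e+09 = 4.004e+09 m³/yr.
C = 764/4.004e+09 = 1.908e-07 kg/m³ = 0.0001908 mg/L = 0.1908 µg/L.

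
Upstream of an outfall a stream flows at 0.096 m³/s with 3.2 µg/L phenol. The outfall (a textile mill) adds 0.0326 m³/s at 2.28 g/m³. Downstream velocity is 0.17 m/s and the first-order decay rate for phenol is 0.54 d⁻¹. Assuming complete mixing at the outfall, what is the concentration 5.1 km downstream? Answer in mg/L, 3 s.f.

0.481 mg/L

3.2 µg/L = 0.0032 mg/L.
After complete mixing, C₀ = (0.0326·2.28 + 0.096·0.0032) / 0.1286 = 0.5804 mg/L.
Travel time t = 5100 m / 0.17 m/s = 3e+04 s = 0.3472 d.
C = 0.5804·exp(−0.54·0.3472) = 0.5804·0.829 = 0.4811 mg/L.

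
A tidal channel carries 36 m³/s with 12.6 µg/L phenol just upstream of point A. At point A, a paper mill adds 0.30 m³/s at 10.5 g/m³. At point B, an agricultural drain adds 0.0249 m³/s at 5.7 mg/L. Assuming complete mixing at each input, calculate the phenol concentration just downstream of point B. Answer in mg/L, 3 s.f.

12.6 µg/L = 0.0126 mg/L.
After input A: C = (36·0.0126 + 0.3·10.5) / 36.3 = 0.09927 mg/L.
After input B: C = (36.3·0.09927 + 0.0249·5.7) / 36.32 = 0.1031 mg/L.

0.103 mg/L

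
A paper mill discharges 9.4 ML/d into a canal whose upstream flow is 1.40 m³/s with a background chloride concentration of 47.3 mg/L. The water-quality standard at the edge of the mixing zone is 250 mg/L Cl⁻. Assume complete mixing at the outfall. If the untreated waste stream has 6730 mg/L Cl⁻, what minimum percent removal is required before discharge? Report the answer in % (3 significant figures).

57.5 %

9.4 ML/d = 0.1088 m³/s.
Mass balance: 250·1.509 = 0.1088·Cₑ + 1.4·47.3.
Cₑ = (377.2 − 66.22) / 0.1088 = 2858 mg/L.
Required removal = 1 − 2858/6730 = 57.53 %.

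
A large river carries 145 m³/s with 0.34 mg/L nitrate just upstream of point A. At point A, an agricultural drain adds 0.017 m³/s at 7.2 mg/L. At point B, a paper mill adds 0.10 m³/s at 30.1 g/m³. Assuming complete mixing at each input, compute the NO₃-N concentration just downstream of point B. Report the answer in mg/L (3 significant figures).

0.361 mg/L

After input A: C = (145·0.34 + 0.017·7.2) / 145 = 0.3408 mg/L.
After input B: C = (145·0.3408 + 0.1·30.1) / 145.1 = 0.3613 mg/L.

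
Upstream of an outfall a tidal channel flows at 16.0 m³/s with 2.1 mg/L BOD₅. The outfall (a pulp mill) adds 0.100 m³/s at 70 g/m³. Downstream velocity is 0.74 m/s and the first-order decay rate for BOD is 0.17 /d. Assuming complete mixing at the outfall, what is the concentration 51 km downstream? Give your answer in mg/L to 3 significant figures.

After complete mixing, C₀ = (0.1·70 + 16·2.1) / 16.1 = 2.522 mg/L.
Travel time t = 5.1e+04 m / 0.74 m/s = 6.892e+04 s = 0.7977 d.
C = 2.522·exp(−0.17·0.7977) = 2.522·0.8732 = 2.202 mg/L.

2.20 mg/L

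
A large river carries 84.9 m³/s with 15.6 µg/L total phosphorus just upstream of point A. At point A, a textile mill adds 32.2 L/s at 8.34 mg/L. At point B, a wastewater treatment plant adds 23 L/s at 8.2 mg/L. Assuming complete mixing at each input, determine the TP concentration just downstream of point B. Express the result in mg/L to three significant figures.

0.0210 mg/L

15.6 µg/L = 0.0156 mg/L.
32.2 L/s = 0.0322 m³/s.
After input A: C = (84.9·0.0156 + 0.0322·8.34) / 84.93 = 0.01876 mg/L.
23 L/s = 0.023 m³/s.
After input B: C = (84.93·0.01876 + 0.023·8.2) / 84.96 = 0.02097 mg/L.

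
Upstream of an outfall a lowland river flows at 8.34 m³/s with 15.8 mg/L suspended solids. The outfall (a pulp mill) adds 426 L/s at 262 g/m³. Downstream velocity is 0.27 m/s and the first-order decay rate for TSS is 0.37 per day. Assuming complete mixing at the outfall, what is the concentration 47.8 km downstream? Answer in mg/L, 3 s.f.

426 L/s = 0.426 m³/s.
After complete mixing, C₀ = (0.426·262 + 8.34·15.8) / 8.766 = 27.76 mg/L.
Travel time t = 4.78e+04 m / 0.27 m/s = 1.77e+05 s = 2.049 d.
C = 27.76·exp(−0.37·2.049) = 27.76·0.4685 = 13.01 mg/L.

13.0 mg/L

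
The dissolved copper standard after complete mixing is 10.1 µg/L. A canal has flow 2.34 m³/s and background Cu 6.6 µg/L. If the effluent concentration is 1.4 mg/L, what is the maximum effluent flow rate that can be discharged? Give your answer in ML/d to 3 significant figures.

6.6 µg/L = 0.0066 mg/L.
10.1 µg/L = 0.0101 mg/L.
Mass balance at complete mixing: C_std·(Q_w + Q_r) = Q_w·C_e + Q_r·C_b.
Rearranging, Q_w = Q_r·(C_std − C_b)/(C_e − C_std) = 2.34·(0.0101 − 0.0066) / (1.4 − 0.0101) = 0.005893 m³/s.
= 0.5091 ML/d.

0.509 ML/d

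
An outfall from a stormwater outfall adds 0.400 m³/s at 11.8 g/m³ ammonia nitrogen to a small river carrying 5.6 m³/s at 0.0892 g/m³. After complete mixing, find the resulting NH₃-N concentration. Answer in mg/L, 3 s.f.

Flow-weighted mixing gives C = (0.4·11.8 + 5.6·0.0892) / (0.4 + 5.6) = 5.22/6 = 0.8699 mg/L.

0.870 mg/L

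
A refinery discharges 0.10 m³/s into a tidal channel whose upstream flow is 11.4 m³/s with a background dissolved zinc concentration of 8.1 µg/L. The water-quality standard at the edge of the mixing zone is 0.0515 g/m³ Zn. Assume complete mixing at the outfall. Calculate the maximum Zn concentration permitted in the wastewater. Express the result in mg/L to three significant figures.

8.1 µg/L = 0.0081 mg/L.
Mass balance: 0.0515·11.5 = 0.1·Cₑ + 11.4·0.0081.
Cₑ = (0.5922 − 0.09234) / 0.1 = 4.999 mg/L.

5.00 mg/L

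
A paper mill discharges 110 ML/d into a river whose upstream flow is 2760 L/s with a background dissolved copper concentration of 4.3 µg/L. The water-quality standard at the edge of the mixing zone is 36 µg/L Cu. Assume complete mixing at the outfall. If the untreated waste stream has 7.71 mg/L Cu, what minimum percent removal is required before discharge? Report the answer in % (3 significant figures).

98.6 %

110 ML/d = 1.273 m³/s.
2760 L/s = 2.76 m³/s.
4.3 µg/L = 0.0043 mg/L.
36 µg/L = 0.036 mg/L.
Mass balance: 0.036·4.033 = 1.273·Cₑ + 2.76·0.0043.
Cₑ = (0.1452 − 0.01187) / 1.273 = 0.1047 mg/L.
Required removal = 1 − 0.1047/7.71 = 98.64 %.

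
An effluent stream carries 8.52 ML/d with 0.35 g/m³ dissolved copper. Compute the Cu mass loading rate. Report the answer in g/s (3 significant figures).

8.52 ML/d = 0.09861 m³/s.
Mass flux = Q·C = 0.09861 m³/s × 0.35 g/m³ = 0.03451 g/s.

0.0345 g/s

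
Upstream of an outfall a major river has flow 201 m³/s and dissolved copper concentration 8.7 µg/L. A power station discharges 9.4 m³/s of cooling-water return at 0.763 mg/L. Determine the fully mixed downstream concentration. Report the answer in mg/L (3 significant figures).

8.7 µg/L = 0.0087 mg/L.
By mass balance at complete mixing, C = (9.4·0.763 + 201·0.0087) / (9.4 + 201) = 8.921/210.4 = 0.0424 mg/L.

0.0424 mg/L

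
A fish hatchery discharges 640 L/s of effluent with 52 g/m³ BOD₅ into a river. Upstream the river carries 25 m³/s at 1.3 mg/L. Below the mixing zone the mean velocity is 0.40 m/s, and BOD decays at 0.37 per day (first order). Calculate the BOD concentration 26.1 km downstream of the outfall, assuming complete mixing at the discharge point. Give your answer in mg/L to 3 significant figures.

640 L/s = 0.64 m³/s.
After complete mixing, C₀ = (0.64·52 + 25·1.3) / 25.64 = 2.566 mg/L.
Travel time t = 2.61e+04 m / 0.40 m/s = 6.525e+04 s = 0.7552 d.
C = 2.566·exp(−0.37·0.7552) = 2.566·0.7562 = 1.94 mg/L.

1.94 mg/L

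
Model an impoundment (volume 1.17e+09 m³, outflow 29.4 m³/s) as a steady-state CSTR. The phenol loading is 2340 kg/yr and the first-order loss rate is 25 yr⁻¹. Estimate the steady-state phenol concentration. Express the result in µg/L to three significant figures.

0.0775 µg/L

Outflow Q = 29.4 m³/s × 3.156e+07 s/yr = 9.278e+08 m³/yr.
Steady-state CSTR mass balance: W = Q·C + k·V·C, so C = W/(Q + kV).
Q + kV = 9.278e+08 + 25·1.17e+09 = 3.018e+10 m³/yr.
C = 2340/3.018e+10 = 7.754e-08 kg/m³ = 7.754e-05 mg/L = 0.07754 µg/L.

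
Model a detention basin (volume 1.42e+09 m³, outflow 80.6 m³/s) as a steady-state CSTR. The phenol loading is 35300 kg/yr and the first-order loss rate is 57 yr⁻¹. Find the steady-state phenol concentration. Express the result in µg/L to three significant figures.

0.423 µg/L

Outflow Q = 80.6 m³/s × 3.156e+07 s/yr = 2.544e+09 m³/yr.
Steady-state CSTR mass balance: W = Q·C + k·V·C, so C = W/(Q + kV).
Q + kV = 2.544e+09 + 57·1.42e+09 = 8.348e+10 m³/yr.
C = 35300/8.348e+10 = 4.228e-07 kg/m³ = 0.0004228 mg/L = 0.4228 µg/L.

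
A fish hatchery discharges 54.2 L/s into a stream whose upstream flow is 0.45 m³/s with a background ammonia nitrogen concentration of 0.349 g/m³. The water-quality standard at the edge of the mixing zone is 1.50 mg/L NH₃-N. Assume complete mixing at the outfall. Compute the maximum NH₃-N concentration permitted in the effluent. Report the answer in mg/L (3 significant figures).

54.2 L/s = 0.0542 m³/s.
Mass balance: 1.5·0.5042 = 0.0542·Cₑ + 0.45·0.349.
Cₑ = (0.7563 − 0.157) / 0.0542 = 11.06 mg/L.

11.1 mg/L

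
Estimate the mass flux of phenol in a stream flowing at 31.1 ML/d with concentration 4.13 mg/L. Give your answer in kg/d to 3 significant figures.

128 kg/d

31.1 ML/d = 0.36 m³/s.
Mass flux = Q·C = 0.36 m³/s × 4.13 g/m³ = 1.487 g/s.
= 1.487 g/s × 86.4 = 128.4 kg/d.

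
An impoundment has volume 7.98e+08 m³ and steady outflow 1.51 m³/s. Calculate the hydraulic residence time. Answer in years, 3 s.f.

16.7 yr

Q = 1.51 m³/s × 3.156e+07 s/yr = 4.765e+07 m³/yr.
Hydraulic residence time τ = V/Q = 7.98e+08/4.765e+07 = 16.75 yr.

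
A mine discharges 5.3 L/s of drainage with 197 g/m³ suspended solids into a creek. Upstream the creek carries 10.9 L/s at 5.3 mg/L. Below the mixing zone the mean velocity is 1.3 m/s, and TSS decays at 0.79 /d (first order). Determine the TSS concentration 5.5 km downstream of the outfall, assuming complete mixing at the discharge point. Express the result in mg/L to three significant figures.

5.3 L/s = 0.0053 m³/s.
10.9 L/s = 0.0109 m³/s.
After complete mixing, C₀ = (0.0053·197 + 0.0109·5.3) / 0.0162 = 68.02 mg/L.
Travel time t = 5500 m / 1.3 m/s = 4231 s = 0.04897 d.
C = 68.02·exp(−0.79·0.04897) = 68.02·0.9621 = 65.44 mg/L.

65.4 mg/L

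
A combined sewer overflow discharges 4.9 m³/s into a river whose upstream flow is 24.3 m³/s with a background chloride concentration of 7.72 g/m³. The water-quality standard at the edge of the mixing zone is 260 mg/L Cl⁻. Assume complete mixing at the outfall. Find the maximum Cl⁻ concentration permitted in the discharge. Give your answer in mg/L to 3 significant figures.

Mass balance: 260·29.2 = 4.9·Cₑ + 24.3·7.72.
Cₑ = (7592 − 187.6) / 4.9 = 1511 mg/L.

1510 mg/L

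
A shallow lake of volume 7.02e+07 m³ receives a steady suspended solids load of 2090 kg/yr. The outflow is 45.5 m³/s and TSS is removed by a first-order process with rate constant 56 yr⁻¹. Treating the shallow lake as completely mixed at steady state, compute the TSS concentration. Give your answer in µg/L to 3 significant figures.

Outflow Q = 45.5 m³/s × 3.156e+07 s/yr = 1.436e+09 m³/yr.
Steady-state CSTR mass balance: W = Q·C + k·V·C, so C = W/(Q + kV).
Q + kV = 1.436e+09 + 56·7.02e+07 = 5.367e+09 m³/yr.
C = 2090/5.367e+09 = 3.894e-07 kg/m³ = 0.0003894 mg/L = 0.3894 µg/L.

0.389 µg/L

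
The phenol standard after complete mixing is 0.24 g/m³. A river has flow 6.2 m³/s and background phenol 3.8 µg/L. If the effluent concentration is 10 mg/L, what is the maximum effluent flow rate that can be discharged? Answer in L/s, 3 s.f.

150 L/s

3.8 µg/L = 0.0038 mg/L.
Mass balance at complete mixing: C_std·(Q_w + Q_r) = Q_w·C_e + Q_r·C_b.
Rearranging, Q_w = Q_r·(C_std − C_b)/(C_e − C_std) = 6.2·(0.24 − 0.0038) / (10 − 0.24) = 0.15 m³/s.
= 150 L/s.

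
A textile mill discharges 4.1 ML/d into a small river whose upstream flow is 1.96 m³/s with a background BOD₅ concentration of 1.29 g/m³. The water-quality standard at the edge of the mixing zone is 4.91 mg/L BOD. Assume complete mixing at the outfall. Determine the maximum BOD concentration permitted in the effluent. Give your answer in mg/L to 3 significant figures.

154 mg/L

4.1 ML/d = 0.04745 m³/s.
Mass balance: 4.91·2.007 = 0.04745·Cₑ + 1.96·1.29.
Cₑ = (9.857 − 2.528) / 0.04745 = 154.4 mg/L.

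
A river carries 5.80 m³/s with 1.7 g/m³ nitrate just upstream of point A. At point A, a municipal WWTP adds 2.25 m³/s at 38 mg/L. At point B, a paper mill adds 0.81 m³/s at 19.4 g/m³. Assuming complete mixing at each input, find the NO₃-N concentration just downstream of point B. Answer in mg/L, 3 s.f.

After input A: C = (5.8·1.7 + 2.25·38) / 8.05 = 11.85 mg/L.
After input B: C = (8.05·11.85 + 0.81·19.4) / 8.86 = 12.54 mg/L.

12.5 mg/L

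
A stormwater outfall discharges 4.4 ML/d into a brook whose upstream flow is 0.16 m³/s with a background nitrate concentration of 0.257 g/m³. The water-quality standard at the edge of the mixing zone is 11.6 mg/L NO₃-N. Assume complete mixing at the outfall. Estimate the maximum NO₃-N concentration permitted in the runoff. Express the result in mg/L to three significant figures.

4.4 ML/d = 0.05093 m³/s.
Mass balance: 11.6·0.2109 = 0.05093·Cₑ + 0.16·0.257.
Cₑ = (2.447 − 0.04112) / 0.05093 = 47.24 mg/L.

47.2 mg/L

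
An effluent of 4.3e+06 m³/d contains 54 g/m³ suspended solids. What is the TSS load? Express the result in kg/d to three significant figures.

232000 kg/d

4.3e+06 m³/d = 49.77 m³/s.
Mass flux = Q·C = 49.77 m³/s × 54 g/m³ = 2688 g/s.
= 2688 g/s × 86.4 = 2.322e+05 kg/d.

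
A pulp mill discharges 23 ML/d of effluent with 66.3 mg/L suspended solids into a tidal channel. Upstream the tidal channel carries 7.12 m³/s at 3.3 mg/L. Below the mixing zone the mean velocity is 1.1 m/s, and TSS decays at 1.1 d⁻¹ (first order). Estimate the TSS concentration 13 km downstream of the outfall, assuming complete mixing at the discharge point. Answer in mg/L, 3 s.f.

4.79 mg/L

23 ML/d = 0.2662 m³/s.
After complete mixing, C₀ = (0.2662·66.3 + 7.12·3.3) / 7.386 = 5.571 mg/L.
Travel time t = 1.3e+04 m / 1.1 m/s = 1.182e+04 s = 0.1368 d.
C = 5.571·exp(−1.1·0.1368) = 5.571·0.8603 = 4.792 mg/L.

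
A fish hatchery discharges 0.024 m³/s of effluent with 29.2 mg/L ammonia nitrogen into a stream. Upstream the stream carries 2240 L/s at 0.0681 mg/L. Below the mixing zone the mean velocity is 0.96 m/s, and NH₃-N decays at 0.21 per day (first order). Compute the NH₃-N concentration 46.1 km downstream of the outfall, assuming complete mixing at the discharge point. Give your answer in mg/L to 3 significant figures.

2240 L/s = 2.24 m³/s.
After complete mixing, C₀ = (0.024·29.2 + 2.24·0.0681) / 2.264 = 0.3769 mg/L.
Travel time t = 4.61e+04 m / 0.96 m/s = 4.802e+04 s = 0.5558 d.
C = 0.3769·exp(−0.21·0.5558) = 0.3769·0.8898 = 0.3354 mg/L.

0.335 mg/L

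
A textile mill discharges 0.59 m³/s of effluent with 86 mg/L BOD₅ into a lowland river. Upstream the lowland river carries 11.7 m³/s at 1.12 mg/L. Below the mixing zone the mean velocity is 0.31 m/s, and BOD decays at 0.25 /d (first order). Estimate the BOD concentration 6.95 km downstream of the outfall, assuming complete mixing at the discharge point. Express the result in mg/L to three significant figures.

4.87 mg/L

After complete mixing, C₀ = (0.59·86 + 11.7·1.12) / 12.29 = 5.195 mg/L.
Travel time t = 6950 m / 0.31 m/s = 2.242e+04 s = 0.2595 d.
C = 5.195·exp(−0.25·0.2595) = 5.195·0.9372 = 4.868 mg/L.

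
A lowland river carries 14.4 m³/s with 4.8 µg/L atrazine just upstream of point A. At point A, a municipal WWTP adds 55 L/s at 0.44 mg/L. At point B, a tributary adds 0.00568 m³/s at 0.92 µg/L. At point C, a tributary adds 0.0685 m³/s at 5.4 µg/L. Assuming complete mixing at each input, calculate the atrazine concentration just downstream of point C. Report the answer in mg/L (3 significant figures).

4.8 µg/L = 0.0048 mg/L.
55 L/s = 0.055 m³/s.
After input A: C = (14.4·0.0048 + 0.055·0.44) / 14.46 = 0.006456 mg/L.
0.92 µg/L = 0.00092 mg/L.
After input B: C = (14.46·0.006456 + 0.00568·0.00092) / 14.46 = 0.006454 mg/L.
5.4 µg/L = 0.0054 mg/L.
After input C: C = (14.46·0.006454 + 0.0685·0.0054) / 14.53 = 0.006449 mg/L.

0.00645 mg/L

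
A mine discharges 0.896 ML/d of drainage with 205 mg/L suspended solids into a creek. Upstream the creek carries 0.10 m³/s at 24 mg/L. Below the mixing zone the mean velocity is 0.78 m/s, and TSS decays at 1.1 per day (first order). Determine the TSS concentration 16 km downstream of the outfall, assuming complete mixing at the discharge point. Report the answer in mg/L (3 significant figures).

0.896 ML/d = 0.01037 m³/s.
After complete mixing, C₀ = (0.01037·205 + 0.1·24) / 0.1104 = 41.01 mg/L.
Travel time t = 1.6e+04 m / 0.78 m/s = 2.051e+04 s = 0.2374 d.
C = 41.01·exp(−1.1·0.2374) = 41.01·0.7702 = 31.58 mg/L.

31.6 mg/L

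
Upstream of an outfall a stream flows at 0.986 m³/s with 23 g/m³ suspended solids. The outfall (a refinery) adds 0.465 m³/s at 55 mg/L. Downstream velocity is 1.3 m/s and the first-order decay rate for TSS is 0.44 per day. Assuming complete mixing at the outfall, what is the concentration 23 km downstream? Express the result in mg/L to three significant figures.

30.4 mg/L

After complete mixing, C₀ = (0.465·55 + 0.986·23) / 1.451 = 33.25 mg/L.
Travel time t = 2.3e+04 m / 1.3 m/s = 1.769e+04 s = 0.2048 d.
C = 33.25·exp(−0.44·0.2048) = 33.25·0.9138 = 30.39 mg/L.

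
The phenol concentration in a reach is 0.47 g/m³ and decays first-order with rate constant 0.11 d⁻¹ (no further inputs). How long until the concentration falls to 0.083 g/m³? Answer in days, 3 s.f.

15.8 d

t = ln(C₀/C)/k = ln(0.47/0.083)/0.11 = 1.734/0.11 = 15.76 d.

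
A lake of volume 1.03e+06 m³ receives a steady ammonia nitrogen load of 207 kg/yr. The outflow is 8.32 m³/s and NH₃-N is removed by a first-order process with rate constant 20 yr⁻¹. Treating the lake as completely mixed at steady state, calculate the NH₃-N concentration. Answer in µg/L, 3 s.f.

Outflow Q = 8.32 m³/s × 3.156e+07 s/yr = 2.626e+08 m³/yr.
Steady-state CSTR mass balance: W = Q·C + k·V·C, so C = W/(Q + kV).
Q + kV = 2.626e+08 + 20·1.03e+06 = 2.832e+08 m³/yr.
C = 207/2.832e+08 = 7.31e-07 kg/m³ = 0.000731 mg/L = 0.731 µg/L.

0.731 µg/L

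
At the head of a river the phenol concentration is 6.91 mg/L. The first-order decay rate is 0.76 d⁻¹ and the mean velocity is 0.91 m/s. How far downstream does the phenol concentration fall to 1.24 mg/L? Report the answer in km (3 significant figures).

From C = C₀·e^(−kt), t = ln(C₀/C)/k = ln(6.91/1.24)/0.76 = 1.718/0.76 = 2.26 d.
Distance = v·t = 0.91 m/s × 1.953e+05 s = 1.777e+05 m = 177.7 km.

178 km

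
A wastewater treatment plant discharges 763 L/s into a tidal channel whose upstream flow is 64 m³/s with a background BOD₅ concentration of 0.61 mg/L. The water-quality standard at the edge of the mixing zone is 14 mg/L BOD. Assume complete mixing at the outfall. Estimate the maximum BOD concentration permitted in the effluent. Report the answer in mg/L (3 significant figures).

1140 mg/L

763 L/s = 0.763 m³/s.
Mass balance: 14·64.76 = 0.763·Cₑ + 64·0.61.
Cₑ = (906.7 − 39.04) / 0.763 = 1137 mg/L.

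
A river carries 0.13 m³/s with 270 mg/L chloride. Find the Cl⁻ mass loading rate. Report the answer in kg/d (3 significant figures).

Mass flux = Q·C = 0.13 m³/s × 270 g/m³ = 35.1 g/s.
= 35.1 g/s × 86.4 = 3033 kg/d.

3030 kg/d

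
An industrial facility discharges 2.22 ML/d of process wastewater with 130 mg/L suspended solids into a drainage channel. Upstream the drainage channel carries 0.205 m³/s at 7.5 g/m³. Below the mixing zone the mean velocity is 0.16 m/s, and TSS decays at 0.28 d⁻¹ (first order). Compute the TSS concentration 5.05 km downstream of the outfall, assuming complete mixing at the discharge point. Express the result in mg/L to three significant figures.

19.1 mg/L

2.22 ML/d = 0.02569 m³/s.
After complete mixing, C₀ = (0.02569·130 + 0.205·7.5) / 0.2307 = 21.14 mg/L.
Travel time t = 5050 m / 0.16 m/s = 3.156e+04 s = 0.3653 d.
C = 21.14·exp(−0.28·0.3653) = 21.14·0.9028 = 19.09 mg/L.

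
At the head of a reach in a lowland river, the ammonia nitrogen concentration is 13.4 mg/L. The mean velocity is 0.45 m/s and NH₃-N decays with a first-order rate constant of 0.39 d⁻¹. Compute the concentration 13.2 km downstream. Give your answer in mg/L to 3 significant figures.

Travel time t = 13.2 km / 0.45 m/s = 1.32e+04/0.45 = 2.933e+04 s = 0.3395 d.
First-order decay: C = 13.4·exp(−0.39·0.3395) = 13.4·0.876 = 11.74 mg/L.

11.7 mg/L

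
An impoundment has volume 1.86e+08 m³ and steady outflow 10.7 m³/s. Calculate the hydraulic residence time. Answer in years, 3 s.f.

Q = 10.7 m³/s × 3.156e+07 s/yr = 3.377e+08 m³/yr.
Hydraulic residence time τ = V/Q = 1.86e+08/3.377e+08 = 0.5508 yr.

0.551 yr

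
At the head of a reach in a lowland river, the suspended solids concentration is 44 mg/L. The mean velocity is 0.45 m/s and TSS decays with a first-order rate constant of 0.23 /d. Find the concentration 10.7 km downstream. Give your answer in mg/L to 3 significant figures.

Travel time t = 10.7 km / 0.45 m/s = 1.07e+04/0.45 = 2.378e+04 s = 0.2752 d.
First-order decay: C = 44·exp(−0.23·0.2752) = 44·0.9387 = 41.3 mg/L.

41.3 mg/L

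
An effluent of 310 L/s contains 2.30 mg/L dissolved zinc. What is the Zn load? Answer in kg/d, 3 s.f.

310 L/s = 0.31 m³/s.
Mass flux = Q·C = 0.31 m³/s × 2.3 g/m³ = 0.713 g/s.
= 0.713 g/s × 86.4 = 61.6 kg/d.

61.6 kg/d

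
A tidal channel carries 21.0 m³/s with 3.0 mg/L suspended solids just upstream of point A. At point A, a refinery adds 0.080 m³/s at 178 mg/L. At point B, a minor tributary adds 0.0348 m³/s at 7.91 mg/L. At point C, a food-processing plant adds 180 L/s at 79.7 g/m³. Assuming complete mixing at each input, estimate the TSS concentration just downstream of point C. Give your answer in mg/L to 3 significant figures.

4.31 mg/L

After input A: C = (21·3 + 0.08·178) / 21.08 = 3.664 mg/L.
After input B: C = (21.08·3.664 + 0.0348·7.91) / 21.11 = 3.671 mg/L.
180 L/s = 0.18 m³/s.
After input C: C = (21.11·3.671 + 0.18·79.7) / 21.29 = 4.314 mg/L.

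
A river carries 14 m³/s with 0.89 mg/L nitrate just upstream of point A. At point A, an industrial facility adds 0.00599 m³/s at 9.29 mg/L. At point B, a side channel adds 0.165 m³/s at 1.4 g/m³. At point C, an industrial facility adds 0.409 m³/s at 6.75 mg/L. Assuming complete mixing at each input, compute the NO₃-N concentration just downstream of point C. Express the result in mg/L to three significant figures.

After input A: C = (14·0.89 + 0.00599·9.29) / 14.01 = 0.8936 mg/L.
After input B: C = (14.01·0.8936 + 0.165·1.4) / 14.17 = 0.8995 mg/L.
After input C: C = (14.17·0.8995 + 0.409·6.75) / 14.58 = 1.064 mg/L.

1.06 mg/L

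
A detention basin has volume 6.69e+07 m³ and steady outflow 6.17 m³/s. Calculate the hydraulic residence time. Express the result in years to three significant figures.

Q = 6.17 m³/s × 3.156e+07 s/yr = 1.947e+08 m³/yr.
Hydraulic residence time τ = V/Q = 6.69e+07/1.947e+08 = 0.3436 yr.

0.344 yr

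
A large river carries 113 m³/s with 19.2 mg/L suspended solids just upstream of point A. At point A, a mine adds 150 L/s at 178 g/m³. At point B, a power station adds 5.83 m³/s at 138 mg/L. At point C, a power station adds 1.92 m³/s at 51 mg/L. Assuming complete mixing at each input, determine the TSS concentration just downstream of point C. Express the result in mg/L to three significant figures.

25.6 mg/L

150 L/s = 0.15 m³/s.
After input A: C = (113·19.2 + 0.15·178) / 113.2 = 19.41 mg/L.
After input B: C = (113.2·19.41 + 5.83·138) / 119 = 25.22 mg/L.
After input C: C = (119·25.22 + 1.92·51) / 120.9 = 25.63 mg/L.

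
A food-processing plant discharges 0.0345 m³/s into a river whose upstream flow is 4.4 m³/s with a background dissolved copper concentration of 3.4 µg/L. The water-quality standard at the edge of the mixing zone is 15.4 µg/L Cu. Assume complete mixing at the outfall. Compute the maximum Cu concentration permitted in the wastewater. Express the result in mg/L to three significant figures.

1.55 mg/L

3.4 µg/L = 0.0034 mg/L.
15.4 µg/L = 0.0154 mg/L.
Mass balance: 0.0154·4.435 = 0.0345·Cₑ + 4.4·0.0034.
Cₑ = (0.06829 − 0.01496) / 0.0345 = 1.546 mg/L.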